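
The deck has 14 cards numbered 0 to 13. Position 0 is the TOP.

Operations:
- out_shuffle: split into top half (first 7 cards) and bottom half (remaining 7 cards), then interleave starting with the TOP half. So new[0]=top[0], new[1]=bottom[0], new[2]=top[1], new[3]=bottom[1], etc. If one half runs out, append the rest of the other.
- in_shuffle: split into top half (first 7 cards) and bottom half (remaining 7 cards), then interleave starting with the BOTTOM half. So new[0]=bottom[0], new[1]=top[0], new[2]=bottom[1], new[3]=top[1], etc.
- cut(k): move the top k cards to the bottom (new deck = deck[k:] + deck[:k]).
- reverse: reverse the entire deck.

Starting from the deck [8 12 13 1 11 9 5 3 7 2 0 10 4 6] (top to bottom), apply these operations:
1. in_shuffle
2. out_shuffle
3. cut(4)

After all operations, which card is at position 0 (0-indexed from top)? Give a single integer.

After op 1 (in_shuffle): [3 8 7 12 2 13 0 1 10 11 4 9 6 5]
After op 2 (out_shuffle): [3 1 8 10 7 11 12 4 2 9 13 6 0 5]
After op 3 (cut(4)): [7 11 12 4 2 9 13 6 0 5 3 1 8 10]
Position 0: card 7.

Answer: 7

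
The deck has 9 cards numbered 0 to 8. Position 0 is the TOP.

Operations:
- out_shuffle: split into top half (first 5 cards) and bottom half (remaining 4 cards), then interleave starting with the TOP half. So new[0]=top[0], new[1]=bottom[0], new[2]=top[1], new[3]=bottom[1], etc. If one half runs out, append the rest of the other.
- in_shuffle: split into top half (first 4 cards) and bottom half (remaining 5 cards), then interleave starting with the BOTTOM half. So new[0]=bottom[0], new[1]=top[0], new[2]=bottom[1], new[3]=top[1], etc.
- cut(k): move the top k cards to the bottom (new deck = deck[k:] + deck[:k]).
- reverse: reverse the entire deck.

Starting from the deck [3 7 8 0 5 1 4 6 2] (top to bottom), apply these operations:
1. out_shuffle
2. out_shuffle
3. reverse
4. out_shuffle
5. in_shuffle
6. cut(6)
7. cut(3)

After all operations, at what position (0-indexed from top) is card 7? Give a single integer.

Answer: 8

Derivation:
After op 1 (out_shuffle): [3 1 7 4 8 6 0 2 5]
After op 2 (out_shuffle): [3 6 1 0 7 2 4 5 8]
After op 3 (reverse): [8 5 4 2 7 0 1 6 3]
After op 4 (out_shuffle): [8 0 5 1 4 6 2 3 7]
After op 5 (in_shuffle): [4 8 6 0 2 5 3 1 7]
After op 6 (cut(6)): [3 1 7 4 8 6 0 2 5]
After op 7 (cut(3)): [4 8 6 0 2 5 3 1 7]
Card 7 is at position 8.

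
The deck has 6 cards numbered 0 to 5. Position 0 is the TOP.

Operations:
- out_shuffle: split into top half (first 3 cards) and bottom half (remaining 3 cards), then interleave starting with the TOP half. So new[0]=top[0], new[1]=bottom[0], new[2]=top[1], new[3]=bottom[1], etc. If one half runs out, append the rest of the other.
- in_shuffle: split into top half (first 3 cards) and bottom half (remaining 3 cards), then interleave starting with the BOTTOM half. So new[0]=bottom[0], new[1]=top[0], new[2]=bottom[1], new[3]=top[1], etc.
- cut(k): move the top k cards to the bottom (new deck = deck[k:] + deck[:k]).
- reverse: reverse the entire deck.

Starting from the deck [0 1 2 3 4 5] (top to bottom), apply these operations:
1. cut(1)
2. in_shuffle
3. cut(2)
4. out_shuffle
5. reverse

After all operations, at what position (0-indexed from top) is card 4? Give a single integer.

Answer: 2

Derivation:
After op 1 (cut(1)): [1 2 3 4 5 0]
After op 2 (in_shuffle): [4 1 5 2 0 3]
After op 3 (cut(2)): [5 2 0 3 4 1]
After op 4 (out_shuffle): [5 3 2 4 0 1]
After op 5 (reverse): [1 0 4 2 3 5]
Card 4 is at position 2.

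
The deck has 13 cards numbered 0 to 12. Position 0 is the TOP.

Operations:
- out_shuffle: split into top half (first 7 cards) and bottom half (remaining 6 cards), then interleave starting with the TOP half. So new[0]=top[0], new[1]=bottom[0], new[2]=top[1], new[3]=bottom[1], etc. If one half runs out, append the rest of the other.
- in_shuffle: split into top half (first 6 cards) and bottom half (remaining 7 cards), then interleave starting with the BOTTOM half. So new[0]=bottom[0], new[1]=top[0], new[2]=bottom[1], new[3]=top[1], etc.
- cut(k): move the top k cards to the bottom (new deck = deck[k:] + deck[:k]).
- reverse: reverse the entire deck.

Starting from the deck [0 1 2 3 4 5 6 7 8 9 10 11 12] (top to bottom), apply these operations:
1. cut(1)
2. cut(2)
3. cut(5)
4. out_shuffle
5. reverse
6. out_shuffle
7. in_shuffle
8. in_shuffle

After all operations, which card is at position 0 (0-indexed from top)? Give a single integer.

After op 1 (cut(1)): [1 2 3 4 5 6 7 8 9 10 11 12 0]
After op 2 (cut(2)): [3 4 5 6 7 8 9 10 11 12 0 1 2]
After op 3 (cut(5)): [8 9 10 11 12 0 1 2 3 4 5 6 7]
After op 4 (out_shuffle): [8 2 9 3 10 4 11 5 12 6 0 7 1]
After op 5 (reverse): [1 7 0 6 12 5 11 4 10 3 9 2 8]
After op 6 (out_shuffle): [1 4 7 10 0 3 6 9 12 2 5 8 11]
After op 7 (in_shuffle): [6 1 9 4 12 7 2 10 5 0 8 3 11]
After op 8 (in_shuffle): [2 6 10 1 5 9 0 4 8 12 3 7 11]
Position 0: card 2.

Answer: 2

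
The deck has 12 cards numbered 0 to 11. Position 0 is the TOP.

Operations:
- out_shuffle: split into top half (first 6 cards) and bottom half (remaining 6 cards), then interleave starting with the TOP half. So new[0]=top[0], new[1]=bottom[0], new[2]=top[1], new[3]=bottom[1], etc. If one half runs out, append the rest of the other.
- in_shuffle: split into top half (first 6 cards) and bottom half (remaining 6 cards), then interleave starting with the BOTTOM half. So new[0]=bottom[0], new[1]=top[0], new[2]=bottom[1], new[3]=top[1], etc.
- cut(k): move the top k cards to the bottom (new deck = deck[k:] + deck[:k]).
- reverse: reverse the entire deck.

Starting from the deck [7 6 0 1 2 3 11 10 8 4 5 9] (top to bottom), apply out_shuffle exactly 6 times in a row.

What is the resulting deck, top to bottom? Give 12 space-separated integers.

Answer: 7 3 5 2 4 1 8 0 10 6 11 9

Derivation:
After op 1 (out_shuffle): [7 11 6 10 0 8 1 4 2 5 3 9]
After op 2 (out_shuffle): [7 1 11 4 6 2 10 5 0 3 8 9]
After op 3 (out_shuffle): [7 10 1 5 11 0 4 3 6 8 2 9]
After op 4 (out_shuffle): [7 4 10 3 1 6 5 8 11 2 0 9]
After op 5 (out_shuffle): [7 5 4 8 10 11 3 2 1 0 6 9]
After op 6 (out_shuffle): [7 3 5 2 4 1 8 0 10 6 11 9]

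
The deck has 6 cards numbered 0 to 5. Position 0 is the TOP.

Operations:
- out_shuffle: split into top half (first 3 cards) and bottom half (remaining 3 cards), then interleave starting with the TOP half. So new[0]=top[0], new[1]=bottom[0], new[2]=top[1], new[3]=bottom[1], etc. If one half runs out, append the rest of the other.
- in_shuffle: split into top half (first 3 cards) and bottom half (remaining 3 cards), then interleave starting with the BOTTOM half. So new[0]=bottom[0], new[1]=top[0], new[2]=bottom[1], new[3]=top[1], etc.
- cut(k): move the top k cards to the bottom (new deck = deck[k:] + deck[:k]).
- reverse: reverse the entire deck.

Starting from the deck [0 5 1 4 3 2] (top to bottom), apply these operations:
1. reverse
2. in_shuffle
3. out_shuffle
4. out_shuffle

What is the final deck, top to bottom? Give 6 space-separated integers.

Answer: 1 0 3 5 2 4

Derivation:
After op 1 (reverse): [2 3 4 1 5 0]
After op 2 (in_shuffle): [1 2 5 3 0 4]
After op 3 (out_shuffle): [1 3 2 0 5 4]
After op 4 (out_shuffle): [1 0 3 5 2 4]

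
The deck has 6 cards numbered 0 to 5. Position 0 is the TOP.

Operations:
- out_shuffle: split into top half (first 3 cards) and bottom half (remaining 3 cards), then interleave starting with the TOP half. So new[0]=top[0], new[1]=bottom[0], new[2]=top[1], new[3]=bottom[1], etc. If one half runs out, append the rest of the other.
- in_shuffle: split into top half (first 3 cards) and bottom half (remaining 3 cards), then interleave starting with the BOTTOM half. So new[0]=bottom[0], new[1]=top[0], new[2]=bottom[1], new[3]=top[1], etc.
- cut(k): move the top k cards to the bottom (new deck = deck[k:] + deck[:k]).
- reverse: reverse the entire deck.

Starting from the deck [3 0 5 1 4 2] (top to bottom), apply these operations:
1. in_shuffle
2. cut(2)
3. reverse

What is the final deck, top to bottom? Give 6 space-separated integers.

Answer: 3 1 5 2 0 4

Derivation:
After op 1 (in_shuffle): [1 3 4 0 2 5]
After op 2 (cut(2)): [4 0 2 5 1 3]
After op 3 (reverse): [3 1 5 2 0 4]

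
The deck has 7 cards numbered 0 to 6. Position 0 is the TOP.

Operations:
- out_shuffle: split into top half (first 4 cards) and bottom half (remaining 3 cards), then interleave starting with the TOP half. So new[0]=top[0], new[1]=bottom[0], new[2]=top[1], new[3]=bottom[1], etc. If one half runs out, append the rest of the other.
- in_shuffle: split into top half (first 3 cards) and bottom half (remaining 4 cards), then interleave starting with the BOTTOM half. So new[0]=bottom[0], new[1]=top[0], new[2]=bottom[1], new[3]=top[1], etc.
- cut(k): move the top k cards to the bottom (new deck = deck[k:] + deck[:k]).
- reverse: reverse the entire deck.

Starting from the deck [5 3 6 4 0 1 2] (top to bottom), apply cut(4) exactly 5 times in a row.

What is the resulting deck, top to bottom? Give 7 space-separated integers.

After op 1 (cut(4)): [0 1 2 5 3 6 4]
After op 2 (cut(4)): [3 6 4 0 1 2 5]
After op 3 (cut(4)): [1 2 5 3 6 4 0]
After op 4 (cut(4)): [6 4 0 1 2 5 3]
After op 5 (cut(4)): [2 5 3 6 4 0 1]

Answer: 2 5 3 6 4 0 1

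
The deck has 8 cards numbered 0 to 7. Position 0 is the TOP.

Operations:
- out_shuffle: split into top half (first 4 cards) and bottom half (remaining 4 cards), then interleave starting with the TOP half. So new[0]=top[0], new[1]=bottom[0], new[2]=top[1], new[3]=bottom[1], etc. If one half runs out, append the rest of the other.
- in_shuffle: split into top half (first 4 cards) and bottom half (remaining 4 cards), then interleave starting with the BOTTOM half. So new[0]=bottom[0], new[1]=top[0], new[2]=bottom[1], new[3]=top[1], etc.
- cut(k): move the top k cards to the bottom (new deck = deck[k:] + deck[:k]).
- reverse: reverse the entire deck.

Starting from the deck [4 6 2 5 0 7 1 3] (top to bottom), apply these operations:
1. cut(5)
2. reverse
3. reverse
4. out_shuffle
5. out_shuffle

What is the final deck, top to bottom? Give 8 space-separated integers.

Answer: 7 3 6 5 1 4 2 0

Derivation:
After op 1 (cut(5)): [7 1 3 4 6 2 5 0]
After op 2 (reverse): [0 5 2 6 4 3 1 7]
After op 3 (reverse): [7 1 3 4 6 2 5 0]
After op 4 (out_shuffle): [7 6 1 2 3 5 4 0]
After op 5 (out_shuffle): [7 3 6 5 1 4 2 0]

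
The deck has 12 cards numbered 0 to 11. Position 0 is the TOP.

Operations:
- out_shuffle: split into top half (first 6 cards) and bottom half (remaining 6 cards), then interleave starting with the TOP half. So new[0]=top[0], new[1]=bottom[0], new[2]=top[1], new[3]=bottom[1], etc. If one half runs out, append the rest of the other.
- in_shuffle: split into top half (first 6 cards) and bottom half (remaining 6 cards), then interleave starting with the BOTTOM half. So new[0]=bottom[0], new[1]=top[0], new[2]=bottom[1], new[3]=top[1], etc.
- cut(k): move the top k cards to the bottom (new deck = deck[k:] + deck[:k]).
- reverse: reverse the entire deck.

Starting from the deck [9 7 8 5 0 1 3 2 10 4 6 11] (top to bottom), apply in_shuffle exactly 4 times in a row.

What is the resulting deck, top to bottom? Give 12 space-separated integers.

Answer: 10 0 9 4 1 7 6 3 8 11 2 5

Derivation:
After op 1 (in_shuffle): [3 9 2 7 10 8 4 5 6 0 11 1]
After op 2 (in_shuffle): [4 3 5 9 6 2 0 7 11 10 1 8]
After op 3 (in_shuffle): [0 4 7 3 11 5 10 9 1 6 8 2]
After op 4 (in_shuffle): [10 0 9 4 1 7 6 3 8 11 2 5]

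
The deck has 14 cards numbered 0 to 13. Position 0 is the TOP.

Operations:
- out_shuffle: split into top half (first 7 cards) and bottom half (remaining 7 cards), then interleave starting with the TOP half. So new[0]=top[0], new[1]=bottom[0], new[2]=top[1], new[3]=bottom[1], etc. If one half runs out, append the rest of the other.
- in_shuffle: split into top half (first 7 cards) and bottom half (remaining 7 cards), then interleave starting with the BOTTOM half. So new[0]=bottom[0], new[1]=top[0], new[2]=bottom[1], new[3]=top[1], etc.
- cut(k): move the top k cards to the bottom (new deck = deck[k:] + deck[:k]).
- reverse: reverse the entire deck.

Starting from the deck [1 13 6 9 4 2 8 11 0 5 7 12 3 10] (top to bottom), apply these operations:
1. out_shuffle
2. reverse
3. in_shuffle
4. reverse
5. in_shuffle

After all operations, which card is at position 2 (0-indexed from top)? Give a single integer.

After op 1 (out_shuffle): [1 11 13 0 6 5 9 7 4 12 2 3 8 10]
After op 2 (reverse): [10 8 3 2 12 4 7 9 5 6 0 13 11 1]
After op 3 (in_shuffle): [9 10 5 8 6 3 0 2 13 12 11 4 1 7]
After op 4 (reverse): [7 1 4 11 12 13 2 0 3 6 8 5 10 9]
After op 5 (in_shuffle): [0 7 3 1 6 4 8 11 5 12 10 13 9 2]
Position 2: card 3.

Answer: 3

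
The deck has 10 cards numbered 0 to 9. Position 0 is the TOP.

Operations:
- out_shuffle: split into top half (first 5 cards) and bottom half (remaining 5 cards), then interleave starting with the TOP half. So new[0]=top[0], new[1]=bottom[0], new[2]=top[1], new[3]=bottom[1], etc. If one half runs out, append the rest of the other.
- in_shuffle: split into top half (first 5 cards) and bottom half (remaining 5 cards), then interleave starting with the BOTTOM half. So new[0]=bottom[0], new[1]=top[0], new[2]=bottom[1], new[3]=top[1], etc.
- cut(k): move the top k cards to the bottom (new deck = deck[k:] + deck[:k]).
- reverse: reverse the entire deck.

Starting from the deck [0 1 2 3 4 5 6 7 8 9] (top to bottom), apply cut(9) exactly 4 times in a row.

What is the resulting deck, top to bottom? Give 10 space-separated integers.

Answer: 6 7 8 9 0 1 2 3 4 5

Derivation:
After op 1 (cut(9)): [9 0 1 2 3 4 5 6 7 8]
After op 2 (cut(9)): [8 9 0 1 2 3 4 5 6 7]
After op 3 (cut(9)): [7 8 9 0 1 2 3 4 5 6]
After op 4 (cut(9)): [6 7 8 9 0 1 2 3 4 5]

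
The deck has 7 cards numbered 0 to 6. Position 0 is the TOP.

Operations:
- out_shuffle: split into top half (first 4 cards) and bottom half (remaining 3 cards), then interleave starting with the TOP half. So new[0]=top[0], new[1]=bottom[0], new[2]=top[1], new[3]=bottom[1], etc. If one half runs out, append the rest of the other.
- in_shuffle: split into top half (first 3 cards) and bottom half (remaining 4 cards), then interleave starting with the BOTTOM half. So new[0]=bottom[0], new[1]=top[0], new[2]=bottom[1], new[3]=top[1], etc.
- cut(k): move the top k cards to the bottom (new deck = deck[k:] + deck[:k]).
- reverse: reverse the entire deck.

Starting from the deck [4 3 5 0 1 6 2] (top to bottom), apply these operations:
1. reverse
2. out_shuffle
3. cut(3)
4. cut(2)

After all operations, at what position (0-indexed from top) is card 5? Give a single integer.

Answer: 3

Derivation:
After op 1 (reverse): [2 6 1 0 5 3 4]
After op 2 (out_shuffle): [2 5 6 3 1 4 0]
After op 3 (cut(3)): [3 1 4 0 2 5 6]
After op 4 (cut(2)): [4 0 2 5 6 3 1]
Card 5 is at position 3.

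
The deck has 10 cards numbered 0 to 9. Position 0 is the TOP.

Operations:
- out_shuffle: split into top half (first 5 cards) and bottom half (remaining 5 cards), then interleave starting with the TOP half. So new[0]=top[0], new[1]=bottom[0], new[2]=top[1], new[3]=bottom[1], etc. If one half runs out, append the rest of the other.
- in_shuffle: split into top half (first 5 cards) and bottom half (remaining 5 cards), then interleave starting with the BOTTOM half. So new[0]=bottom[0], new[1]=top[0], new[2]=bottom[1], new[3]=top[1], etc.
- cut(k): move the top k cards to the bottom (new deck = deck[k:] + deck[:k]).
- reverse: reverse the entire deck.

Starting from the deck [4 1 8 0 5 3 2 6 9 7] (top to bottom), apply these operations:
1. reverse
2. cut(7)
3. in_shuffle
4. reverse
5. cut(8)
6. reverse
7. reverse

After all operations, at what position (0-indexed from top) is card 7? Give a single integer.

After op 1 (reverse): [7 9 6 2 3 5 0 8 1 4]
After op 2 (cut(7)): [8 1 4 7 9 6 2 3 5 0]
After op 3 (in_shuffle): [6 8 2 1 3 4 5 7 0 9]
After op 4 (reverse): [9 0 7 5 4 3 1 2 8 6]
After op 5 (cut(8)): [8 6 9 0 7 5 4 3 1 2]
After op 6 (reverse): [2 1 3 4 5 7 0 9 6 8]
After op 7 (reverse): [8 6 9 0 7 5 4 3 1 2]
Card 7 is at position 4.

Answer: 4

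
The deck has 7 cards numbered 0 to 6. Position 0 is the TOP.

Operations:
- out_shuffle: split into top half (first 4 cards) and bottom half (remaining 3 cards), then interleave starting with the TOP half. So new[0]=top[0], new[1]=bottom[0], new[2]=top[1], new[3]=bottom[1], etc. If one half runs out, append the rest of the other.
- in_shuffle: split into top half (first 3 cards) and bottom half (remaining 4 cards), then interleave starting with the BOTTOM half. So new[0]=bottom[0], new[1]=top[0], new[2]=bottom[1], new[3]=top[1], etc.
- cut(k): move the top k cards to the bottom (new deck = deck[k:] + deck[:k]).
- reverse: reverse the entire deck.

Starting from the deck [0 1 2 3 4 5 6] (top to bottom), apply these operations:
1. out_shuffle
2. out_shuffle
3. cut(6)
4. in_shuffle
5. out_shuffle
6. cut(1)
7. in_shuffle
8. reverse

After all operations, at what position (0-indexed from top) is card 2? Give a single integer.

Answer: 1

Derivation:
After op 1 (out_shuffle): [0 4 1 5 2 6 3]
After op 2 (out_shuffle): [0 2 4 6 1 3 5]
After op 3 (cut(6)): [5 0 2 4 6 1 3]
After op 4 (in_shuffle): [4 5 6 0 1 2 3]
After op 5 (out_shuffle): [4 1 5 2 6 3 0]
After op 6 (cut(1)): [1 5 2 6 3 0 4]
After op 7 (in_shuffle): [6 1 3 5 0 2 4]
After op 8 (reverse): [4 2 0 5 3 1 6]
Card 2 is at position 1.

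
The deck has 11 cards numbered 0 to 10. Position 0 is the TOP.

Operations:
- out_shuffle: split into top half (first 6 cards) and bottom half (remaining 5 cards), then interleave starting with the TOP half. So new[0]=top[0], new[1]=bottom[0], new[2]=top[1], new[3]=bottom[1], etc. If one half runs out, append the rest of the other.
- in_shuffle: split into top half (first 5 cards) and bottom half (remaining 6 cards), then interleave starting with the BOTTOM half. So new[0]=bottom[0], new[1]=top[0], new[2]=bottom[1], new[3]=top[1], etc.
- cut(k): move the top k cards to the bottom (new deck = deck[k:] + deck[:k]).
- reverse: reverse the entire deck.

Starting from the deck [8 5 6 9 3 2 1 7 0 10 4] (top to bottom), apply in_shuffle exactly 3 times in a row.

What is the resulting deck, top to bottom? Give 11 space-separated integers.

After op 1 (in_shuffle): [2 8 1 5 7 6 0 9 10 3 4]
After op 2 (in_shuffle): [6 2 0 8 9 1 10 5 3 7 4]
After op 3 (in_shuffle): [1 6 10 2 5 0 3 8 7 9 4]

Answer: 1 6 10 2 5 0 3 8 7 9 4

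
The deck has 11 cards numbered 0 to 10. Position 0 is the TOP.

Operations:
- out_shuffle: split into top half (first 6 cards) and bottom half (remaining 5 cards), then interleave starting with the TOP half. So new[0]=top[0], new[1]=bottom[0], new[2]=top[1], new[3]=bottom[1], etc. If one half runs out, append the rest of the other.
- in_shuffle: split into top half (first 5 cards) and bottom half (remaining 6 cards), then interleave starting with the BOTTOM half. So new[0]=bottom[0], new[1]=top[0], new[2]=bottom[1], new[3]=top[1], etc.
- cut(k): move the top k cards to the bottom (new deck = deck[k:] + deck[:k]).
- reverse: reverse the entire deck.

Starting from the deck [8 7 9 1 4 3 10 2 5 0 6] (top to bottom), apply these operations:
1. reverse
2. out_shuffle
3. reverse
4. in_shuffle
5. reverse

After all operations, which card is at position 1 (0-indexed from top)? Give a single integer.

After op 1 (reverse): [6 0 5 2 10 3 4 1 9 7 8]
After op 2 (out_shuffle): [6 4 0 1 5 9 2 7 10 8 3]
After op 3 (reverse): [3 8 10 7 2 9 5 1 0 4 6]
After op 4 (in_shuffle): [9 3 5 8 1 10 0 7 4 2 6]
After op 5 (reverse): [6 2 4 7 0 10 1 8 5 3 9]
Position 1: card 2.

Answer: 2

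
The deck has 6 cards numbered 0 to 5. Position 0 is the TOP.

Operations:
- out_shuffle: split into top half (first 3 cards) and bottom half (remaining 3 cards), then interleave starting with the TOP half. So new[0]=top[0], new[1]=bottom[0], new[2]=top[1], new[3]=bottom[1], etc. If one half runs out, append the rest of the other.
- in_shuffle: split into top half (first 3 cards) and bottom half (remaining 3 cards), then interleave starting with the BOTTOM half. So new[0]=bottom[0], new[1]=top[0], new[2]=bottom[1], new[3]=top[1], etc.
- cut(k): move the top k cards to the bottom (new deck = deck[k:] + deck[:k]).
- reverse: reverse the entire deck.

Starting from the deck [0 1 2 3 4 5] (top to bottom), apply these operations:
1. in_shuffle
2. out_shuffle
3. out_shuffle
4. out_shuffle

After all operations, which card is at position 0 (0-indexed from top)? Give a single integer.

After op 1 (in_shuffle): [3 0 4 1 5 2]
After op 2 (out_shuffle): [3 1 0 5 4 2]
After op 3 (out_shuffle): [3 5 1 4 0 2]
After op 4 (out_shuffle): [3 4 5 0 1 2]
Position 0: card 3.

Answer: 3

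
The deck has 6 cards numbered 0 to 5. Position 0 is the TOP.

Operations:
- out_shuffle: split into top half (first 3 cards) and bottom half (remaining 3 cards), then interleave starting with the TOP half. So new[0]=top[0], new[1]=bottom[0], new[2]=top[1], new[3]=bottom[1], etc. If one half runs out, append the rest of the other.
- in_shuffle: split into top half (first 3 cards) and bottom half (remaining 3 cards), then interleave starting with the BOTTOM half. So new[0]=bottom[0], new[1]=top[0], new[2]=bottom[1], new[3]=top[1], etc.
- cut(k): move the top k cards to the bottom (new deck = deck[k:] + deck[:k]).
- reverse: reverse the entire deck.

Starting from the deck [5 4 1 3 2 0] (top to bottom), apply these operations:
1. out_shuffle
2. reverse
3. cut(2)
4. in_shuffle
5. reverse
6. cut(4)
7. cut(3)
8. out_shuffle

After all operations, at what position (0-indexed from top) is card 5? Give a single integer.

After op 1 (out_shuffle): [5 3 4 2 1 0]
After op 2 (reverse): [0 1 2 4 3 5]
After op 3 (cut(2)): [2 4 3 5 0 1]
After op 4 (in_shuffle): [5 2 0 4 1 3]
After op 5 (reverse): [3 1 4 0 2 5]
After op 6 (cut(4)): [2 5 3 1 4 0]
After op 7 (cut(3)): [1 4 0 2 5 3]
After op 8 (out_shuffle): [1 2 4 5 0 3]
Card 5 is at position 3.

Answer: 3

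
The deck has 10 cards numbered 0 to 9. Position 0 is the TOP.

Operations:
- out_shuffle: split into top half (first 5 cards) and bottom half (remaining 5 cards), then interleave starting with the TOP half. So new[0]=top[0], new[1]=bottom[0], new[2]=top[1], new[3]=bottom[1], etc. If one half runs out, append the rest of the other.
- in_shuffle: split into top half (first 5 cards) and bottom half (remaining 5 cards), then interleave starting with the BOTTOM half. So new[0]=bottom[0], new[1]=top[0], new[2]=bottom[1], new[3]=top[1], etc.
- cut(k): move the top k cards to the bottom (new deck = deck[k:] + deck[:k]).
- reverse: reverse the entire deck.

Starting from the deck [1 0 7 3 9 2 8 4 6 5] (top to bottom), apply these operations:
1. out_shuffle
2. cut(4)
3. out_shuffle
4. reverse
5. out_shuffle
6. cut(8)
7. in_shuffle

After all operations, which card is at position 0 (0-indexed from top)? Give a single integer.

After op 1 (out_shuffle): [1 2 0 8 7 4 3 6 9 5]
After op 2 (cut(4)): [7 4 3 6 9 5 1 2 0 8]
After op 3 (out_shuffle): [7 5 4 1 3 2 6 0 9 8]
After op 4 (reverse): [8 9 0 6 2 3 1 4 5 7]
After op 5 (out_shuffle): [8 3 9 1 0 4 6 5 2 7]
After op 6 (cut(8)): [2 7 8 3 9 1 0 4 6 5]
After op 7 (in_shuffle): [1 2 0 7 4 8 6 3 5 9]
Position 0: card 1.

Answer: 1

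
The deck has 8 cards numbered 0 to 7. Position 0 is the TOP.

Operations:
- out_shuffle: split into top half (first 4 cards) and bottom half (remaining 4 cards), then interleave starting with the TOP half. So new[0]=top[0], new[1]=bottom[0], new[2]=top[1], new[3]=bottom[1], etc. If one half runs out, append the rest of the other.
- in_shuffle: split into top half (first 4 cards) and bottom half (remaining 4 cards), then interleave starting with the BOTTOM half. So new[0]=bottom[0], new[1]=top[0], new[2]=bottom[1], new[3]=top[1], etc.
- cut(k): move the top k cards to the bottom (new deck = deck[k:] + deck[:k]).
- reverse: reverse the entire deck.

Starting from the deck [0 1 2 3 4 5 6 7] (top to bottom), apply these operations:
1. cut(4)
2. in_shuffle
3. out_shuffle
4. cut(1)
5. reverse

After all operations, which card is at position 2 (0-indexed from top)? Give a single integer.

Answer: 5

Derivation:
After op 1 (cut(4)): [4 5 6 7 0 1 2 3]
After op 2 (in_shuffle): [0 4 1 5 2 6 3 7]
After op 3 (out_shuffle): [0 2 4 6 1 3 5 7]
After op 4 (cut(1)): [2 4 6 1 3 5 7 0]
After op 5 (reverse): [0 7 5 3 1 6 4 2]
Position 2: card 5.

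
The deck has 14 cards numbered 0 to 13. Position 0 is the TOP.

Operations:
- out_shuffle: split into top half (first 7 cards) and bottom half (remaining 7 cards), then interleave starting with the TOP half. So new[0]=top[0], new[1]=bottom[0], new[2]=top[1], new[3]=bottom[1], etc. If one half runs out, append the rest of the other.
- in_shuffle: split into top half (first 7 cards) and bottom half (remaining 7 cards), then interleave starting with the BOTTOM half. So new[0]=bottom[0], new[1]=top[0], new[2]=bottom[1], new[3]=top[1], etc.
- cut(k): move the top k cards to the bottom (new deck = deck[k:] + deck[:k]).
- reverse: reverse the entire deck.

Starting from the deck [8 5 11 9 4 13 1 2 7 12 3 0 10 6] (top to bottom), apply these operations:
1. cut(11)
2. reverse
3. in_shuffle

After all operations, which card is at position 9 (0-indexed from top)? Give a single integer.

Answer: 1

Derivation:
After op 1 (cut(11)): [0 10 6 8 5 11 9 4 13 1 2 7 12 3]
After op 2 (reverse): [3 12 7 2 1 13 4 9 11 5 8 6 10 0]
After op 3 (in_shuffle): [9 3 11 12 5 7 8 2 6 1 10 13 0 4]
Position 9: card 1.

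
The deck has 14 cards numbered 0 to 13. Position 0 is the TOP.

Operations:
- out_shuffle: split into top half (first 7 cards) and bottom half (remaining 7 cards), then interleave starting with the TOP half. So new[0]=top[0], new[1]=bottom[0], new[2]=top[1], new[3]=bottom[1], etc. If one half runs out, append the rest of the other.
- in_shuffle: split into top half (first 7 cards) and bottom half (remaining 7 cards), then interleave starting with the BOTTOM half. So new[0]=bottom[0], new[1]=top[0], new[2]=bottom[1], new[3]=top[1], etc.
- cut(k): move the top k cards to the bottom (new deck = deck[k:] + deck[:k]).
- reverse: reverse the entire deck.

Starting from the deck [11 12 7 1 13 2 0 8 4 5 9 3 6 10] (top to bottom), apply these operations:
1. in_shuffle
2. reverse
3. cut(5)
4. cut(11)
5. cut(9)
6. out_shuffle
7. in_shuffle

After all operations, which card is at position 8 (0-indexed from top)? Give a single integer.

Answer: 5

Derivation:
After op 1 (in_shuffle): [8 11 4 12 5 7 9 1 3 13 6 2 10 0]
After op 2 (reverse): [0 10 2 6 13 3 1 9 7 5 12 4 11 8]
After op 3 (cut(5)): [3 1 9 7 5 12 4 11 8 0 10 2 6 13]
After op 4 (cut(11)): [2 6 13 3 1 9 7 5 12 4 11 8 0 10]
After op 5 (cut(9)): [4 11 8 0 10 2 6 13 3 1 9 7 5 12]
After op 6 (out_shuffle): [4 13 11 3 8 1 0 9 10 7 2 5 6 12]
After op 7 (in_shuffle): [9 4 10 13 7 11 2 3 5 8 6 1 12 0]
Position 8: card 5.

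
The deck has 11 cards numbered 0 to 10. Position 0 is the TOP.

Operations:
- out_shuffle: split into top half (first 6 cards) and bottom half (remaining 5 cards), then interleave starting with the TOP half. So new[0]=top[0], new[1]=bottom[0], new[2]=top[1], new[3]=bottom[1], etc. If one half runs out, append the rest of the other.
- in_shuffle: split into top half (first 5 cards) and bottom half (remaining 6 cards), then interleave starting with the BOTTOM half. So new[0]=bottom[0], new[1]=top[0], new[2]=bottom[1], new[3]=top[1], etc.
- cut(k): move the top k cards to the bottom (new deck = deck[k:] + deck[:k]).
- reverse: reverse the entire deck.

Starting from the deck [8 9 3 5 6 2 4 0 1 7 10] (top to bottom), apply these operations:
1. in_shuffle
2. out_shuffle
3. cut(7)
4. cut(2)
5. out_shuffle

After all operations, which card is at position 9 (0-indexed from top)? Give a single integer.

After op 1 (in_shuffle): [2 8 4 9 0 3 1 5 7 6 10]
After op 2 (out_shuffle): [2 1 8 5 4 7 9 6 0 10 3]
After op 3 (cut(7)): [6 0 10 3 2 1 8 5 4 7 9]
After op 4 (cut(2)): [10 3 2 1 8 5 4 7 9 6 0]
After op 5 (out_shuffle): [10 4 3 7 2 9 1 6 8 0 5]
Position 9: card 0.

Answer: 0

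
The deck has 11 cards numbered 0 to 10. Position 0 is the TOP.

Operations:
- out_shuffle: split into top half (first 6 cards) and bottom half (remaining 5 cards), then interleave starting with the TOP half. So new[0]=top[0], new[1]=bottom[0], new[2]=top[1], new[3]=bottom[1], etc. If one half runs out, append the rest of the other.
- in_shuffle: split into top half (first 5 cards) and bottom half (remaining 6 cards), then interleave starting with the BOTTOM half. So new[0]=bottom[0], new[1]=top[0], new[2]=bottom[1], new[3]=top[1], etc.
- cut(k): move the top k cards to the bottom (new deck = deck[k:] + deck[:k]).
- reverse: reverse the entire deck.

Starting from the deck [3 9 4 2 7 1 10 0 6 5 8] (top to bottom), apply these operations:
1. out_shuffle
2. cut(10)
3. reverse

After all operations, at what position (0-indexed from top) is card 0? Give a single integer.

Answer: 6

Derivation:
After op 1 (out_shuffle): [3 10 9 0 4 6 2 5 7 8 1]
After op 2 (cut(10)): [1 3 10 9 0 4 6 2 5 7 8]
After op 3 (reverse): [8 7 5 2 6 4 0 9 10 3 1]
Card 0 is at position 6.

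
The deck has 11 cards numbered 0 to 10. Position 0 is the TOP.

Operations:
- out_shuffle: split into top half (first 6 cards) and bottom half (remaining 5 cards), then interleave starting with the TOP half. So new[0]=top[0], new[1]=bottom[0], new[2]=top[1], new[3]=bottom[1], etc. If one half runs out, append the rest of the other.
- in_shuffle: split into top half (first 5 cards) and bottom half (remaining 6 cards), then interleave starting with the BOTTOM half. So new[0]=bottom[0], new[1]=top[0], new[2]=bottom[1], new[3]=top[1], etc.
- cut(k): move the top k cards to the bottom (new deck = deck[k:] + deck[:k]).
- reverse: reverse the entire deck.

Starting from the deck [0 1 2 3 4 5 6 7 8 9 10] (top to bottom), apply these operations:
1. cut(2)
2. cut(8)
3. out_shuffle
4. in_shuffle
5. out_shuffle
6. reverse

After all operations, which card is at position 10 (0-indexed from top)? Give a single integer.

Answer: 7

Derivation:
After op 1 (cut(2)): [2 3 4 5 6 7 8 9 10 0 1]
After op 2 (cut(8)): [10 0 1 2 3 4 5 6 7 8 9]
After op 3 (out_shuffle): [10 5 0 6 1 7 2 8 3 9 4]
After op 4 (in_shuffle): [7 10 2 5 8 0 3 6 9 1 4]
After op 5 (out_shuffle): [7 3 10 6 2 9 5 1 8 4 0]
After op 6 (reverse): [0 4 8 1 5 9 2 6 10 3 7]
Position 10: card 7.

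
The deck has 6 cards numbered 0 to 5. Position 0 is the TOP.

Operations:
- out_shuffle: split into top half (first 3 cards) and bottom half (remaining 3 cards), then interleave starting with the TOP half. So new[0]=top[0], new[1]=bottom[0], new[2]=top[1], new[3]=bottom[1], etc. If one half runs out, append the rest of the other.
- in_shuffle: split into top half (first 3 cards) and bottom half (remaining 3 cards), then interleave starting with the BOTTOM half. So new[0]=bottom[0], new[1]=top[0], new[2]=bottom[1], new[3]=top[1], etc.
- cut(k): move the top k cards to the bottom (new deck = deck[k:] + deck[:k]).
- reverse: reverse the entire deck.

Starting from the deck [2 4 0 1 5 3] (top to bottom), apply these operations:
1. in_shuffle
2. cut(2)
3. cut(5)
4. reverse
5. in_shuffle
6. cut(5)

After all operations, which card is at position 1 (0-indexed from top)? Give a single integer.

After op 1 (in_shuffle): [1 2 5 4 3 0]
After op 2 (cut(2)): [5 4 3 0 1 2]
After op 3 (cut(5)): [2 5 4 3 0 1]
After op 4 (reverse): [1 0 3 4 5 2]
After op 5 (in_shuffle): [4 1 5 0 2 3]
After op 6 (cut(5)): [3 4 1 5 0 2]
Position 1: card 4.

Answer: 4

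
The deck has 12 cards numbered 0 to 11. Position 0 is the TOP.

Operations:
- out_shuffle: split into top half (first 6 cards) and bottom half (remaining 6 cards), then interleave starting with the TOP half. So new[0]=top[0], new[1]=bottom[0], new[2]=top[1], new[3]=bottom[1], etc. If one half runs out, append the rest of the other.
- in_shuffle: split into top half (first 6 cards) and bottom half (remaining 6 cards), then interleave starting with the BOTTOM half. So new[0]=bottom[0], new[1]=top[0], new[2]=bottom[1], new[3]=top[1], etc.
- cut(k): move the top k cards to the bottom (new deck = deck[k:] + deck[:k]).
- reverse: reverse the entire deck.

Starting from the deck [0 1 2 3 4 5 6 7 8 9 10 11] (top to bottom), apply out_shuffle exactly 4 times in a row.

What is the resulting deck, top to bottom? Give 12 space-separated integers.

Answer: 0 9 7 5 3 1 10 8 6 4 2 11

Derivation:
After op 1 (out_shuffle): [0 6 1 7 2 8 3 9 4 10 5 11]
After op 2 (out_shuffle): [0 3 6 9 1 4 7 10 2 5 8 11]
After op 3 (out_shuffle): [0 7 3 10 6 2 9 5 1 8 4 11]
After op 4 (out_shuffle): [0 9 7 5 3 1 10 8 6 4 2 11]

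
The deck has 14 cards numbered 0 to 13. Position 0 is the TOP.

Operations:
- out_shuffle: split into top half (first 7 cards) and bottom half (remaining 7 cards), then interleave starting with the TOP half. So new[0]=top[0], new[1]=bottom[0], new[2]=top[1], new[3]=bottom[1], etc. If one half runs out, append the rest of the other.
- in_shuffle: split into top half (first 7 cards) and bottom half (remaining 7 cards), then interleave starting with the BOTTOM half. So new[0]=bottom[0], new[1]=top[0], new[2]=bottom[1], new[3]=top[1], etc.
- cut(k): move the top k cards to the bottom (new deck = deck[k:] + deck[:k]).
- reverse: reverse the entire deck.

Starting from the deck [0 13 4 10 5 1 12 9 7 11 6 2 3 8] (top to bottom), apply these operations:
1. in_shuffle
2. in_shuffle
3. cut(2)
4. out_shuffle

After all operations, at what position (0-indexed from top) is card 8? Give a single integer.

Answer: 3

Derivation:
After op 1 (in_shuffle): [9 0 7 13 11 4 6 10 2 5 3 1 8 12]
After op 2 (in_shuffle): [10 9 2 0 5 7 3 13 1 11 8 4 12 6]
After op 3 (cut(2)): [2 0 5 7 3 13 1 11 8 4 12 6 10 9]
After op 4 (out_shuffle): [2 11 0 8 5 4 7 12 3 6 13 10 1 9]
Card 8 is at position 3.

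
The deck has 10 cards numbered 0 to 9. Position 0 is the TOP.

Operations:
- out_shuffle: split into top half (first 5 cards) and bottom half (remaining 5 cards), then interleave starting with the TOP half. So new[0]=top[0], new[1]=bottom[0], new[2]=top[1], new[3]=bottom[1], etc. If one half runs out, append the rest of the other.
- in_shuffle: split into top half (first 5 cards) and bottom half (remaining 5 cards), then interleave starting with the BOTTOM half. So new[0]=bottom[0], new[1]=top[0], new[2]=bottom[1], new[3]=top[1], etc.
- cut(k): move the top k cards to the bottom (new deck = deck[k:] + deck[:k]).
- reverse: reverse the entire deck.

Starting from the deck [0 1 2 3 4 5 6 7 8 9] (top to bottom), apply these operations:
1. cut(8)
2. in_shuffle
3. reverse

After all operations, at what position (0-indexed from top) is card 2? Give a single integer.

After op 1 (cut(8)): [8 9 0 1 2 3 4 5 6 7]
After op 2 (in_shuffle): [3 8 4 9 5 0 6 1 7 2]
After op 3 (reverse): [2 7 1 6 0 5 9 4 8 3]
Card 2 is at position 0.

Answer: 0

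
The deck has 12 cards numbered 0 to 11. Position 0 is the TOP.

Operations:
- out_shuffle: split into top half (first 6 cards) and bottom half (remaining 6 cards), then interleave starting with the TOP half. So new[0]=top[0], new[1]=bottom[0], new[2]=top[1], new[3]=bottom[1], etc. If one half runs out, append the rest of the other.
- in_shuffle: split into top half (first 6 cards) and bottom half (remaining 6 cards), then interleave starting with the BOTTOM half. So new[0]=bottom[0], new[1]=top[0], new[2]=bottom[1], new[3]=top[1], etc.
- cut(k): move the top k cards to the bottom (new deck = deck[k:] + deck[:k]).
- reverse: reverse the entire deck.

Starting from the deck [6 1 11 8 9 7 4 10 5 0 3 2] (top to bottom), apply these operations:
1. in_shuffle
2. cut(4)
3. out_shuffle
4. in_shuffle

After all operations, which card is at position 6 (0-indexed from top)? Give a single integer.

Answer: 10

Derivation:
After op 1 (in_shuffle): [4 6 10 1 5 11 0 8 3 9 2 7]
After op 2 (cut(4)): [5 11 0 8 3 9 2 7 4 6 10 1]
After op 3 (out_shuffle): [5 2 11 7 0 4 8 6 3 10 9 1]
After op 4 (in_shuffle): [8 5 6 2 3 11 10 7 9 0 1 4]
Position 6: card 10.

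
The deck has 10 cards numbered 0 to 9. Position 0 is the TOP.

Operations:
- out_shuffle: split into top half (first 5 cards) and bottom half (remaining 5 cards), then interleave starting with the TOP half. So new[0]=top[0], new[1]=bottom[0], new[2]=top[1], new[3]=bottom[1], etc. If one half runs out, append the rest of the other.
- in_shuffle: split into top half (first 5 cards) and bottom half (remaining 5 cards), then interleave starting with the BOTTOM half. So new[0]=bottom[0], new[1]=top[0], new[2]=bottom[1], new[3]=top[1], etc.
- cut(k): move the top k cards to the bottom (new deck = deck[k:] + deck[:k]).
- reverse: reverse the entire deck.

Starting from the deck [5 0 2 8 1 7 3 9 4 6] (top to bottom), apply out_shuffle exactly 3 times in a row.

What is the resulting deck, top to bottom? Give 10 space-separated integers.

Answer: 5 4 9 3 7 1 8 2 0 6

Derivation:
After op 1 (out_shuffle): [5 7 0 3 2 9 8 4 1 6]
After op 2 (out_shuffle): [5 9 7 8 0 4 3 1 2 6]
After op 3 (out_shuffle): [5 4 9 3 7 1 8 2 0 6]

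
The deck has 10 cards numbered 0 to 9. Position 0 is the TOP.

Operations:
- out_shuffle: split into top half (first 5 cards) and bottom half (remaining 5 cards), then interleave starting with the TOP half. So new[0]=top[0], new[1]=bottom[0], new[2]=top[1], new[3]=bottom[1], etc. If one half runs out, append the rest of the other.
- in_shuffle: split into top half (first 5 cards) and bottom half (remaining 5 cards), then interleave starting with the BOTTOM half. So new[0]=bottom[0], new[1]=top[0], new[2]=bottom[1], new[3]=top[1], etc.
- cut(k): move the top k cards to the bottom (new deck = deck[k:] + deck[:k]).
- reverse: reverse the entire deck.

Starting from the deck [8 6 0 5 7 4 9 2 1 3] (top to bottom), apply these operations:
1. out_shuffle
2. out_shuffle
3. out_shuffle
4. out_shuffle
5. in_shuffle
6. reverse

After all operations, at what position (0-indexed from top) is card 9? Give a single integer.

Answer: 7

Derivation:
After op 1 (out_shuffle): [8 4 6 9 0 2 5 1 7 3]
After op 2 (out_shuffle): [8 2 4 5 6 1 9 7 0 3]
After op 3 (out_shuffle): [8 1 2 9 4 7 5 0 6 3]
After op 4 (out_shuffle): [8 7 1 5 2 0 9 6 4 3]
After op 5 (in_shuffle): [0 8 9 7 6 1 4 5 3 2]
After op 6 (reverse): [2 3 5 4 1 6 7 9 8 0]
Card 9 is at position 7.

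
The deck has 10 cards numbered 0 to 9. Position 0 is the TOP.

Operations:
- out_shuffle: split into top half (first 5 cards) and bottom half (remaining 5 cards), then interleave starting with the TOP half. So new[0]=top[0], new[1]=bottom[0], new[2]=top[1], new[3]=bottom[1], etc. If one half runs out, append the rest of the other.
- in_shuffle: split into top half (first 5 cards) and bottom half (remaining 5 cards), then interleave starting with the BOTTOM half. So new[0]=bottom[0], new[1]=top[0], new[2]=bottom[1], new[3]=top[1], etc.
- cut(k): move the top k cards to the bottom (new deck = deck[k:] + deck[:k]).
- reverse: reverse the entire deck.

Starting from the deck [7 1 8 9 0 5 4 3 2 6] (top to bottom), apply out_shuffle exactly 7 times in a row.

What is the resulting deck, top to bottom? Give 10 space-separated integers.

Answer: 7 5 1 4 8 3 9 2 0 6

Derivation:
After op 1 (out_shuffle): [7 5 1 4 8 3 9 2 0 6]
After op 2 (out_shuffle): [7 3 5 9 1 2 4 0 8 6]
After op 3 (out_shuffle): [7 2 3 4 5 0 9 8 1 6]
After op 4 (out_shuffle): [7 0 2 9 3 8 4 1 5 6]
After op 5 (out_shuffle): [7 8 0 4 2 1 9 5 3 6]
After op 6 (out_shuffle): [7 1 8 9 0 5 4 3 2 6]
After op 7 (out_shuffle): [7 5 1 4 8 3 9 2 0 6]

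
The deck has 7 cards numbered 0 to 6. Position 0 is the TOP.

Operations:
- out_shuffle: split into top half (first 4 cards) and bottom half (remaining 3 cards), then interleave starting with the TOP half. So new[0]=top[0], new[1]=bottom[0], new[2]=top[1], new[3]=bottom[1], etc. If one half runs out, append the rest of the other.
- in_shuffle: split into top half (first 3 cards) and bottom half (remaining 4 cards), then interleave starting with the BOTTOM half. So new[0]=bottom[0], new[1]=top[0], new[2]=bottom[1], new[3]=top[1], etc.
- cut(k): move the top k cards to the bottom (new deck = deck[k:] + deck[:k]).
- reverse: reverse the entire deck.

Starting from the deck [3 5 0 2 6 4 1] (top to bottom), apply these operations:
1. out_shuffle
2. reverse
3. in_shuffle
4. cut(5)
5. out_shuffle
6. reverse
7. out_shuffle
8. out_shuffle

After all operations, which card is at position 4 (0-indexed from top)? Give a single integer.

After op 1 (out_shuffle): [3 6 5 4 0 1 2]
After op 2 (reverse): [2 1 0 4 5 6 3]
After op 3 (in_shuffle): [4 2 5 1 6 0 3]
After op 4 (cut(5)): [0 3 4 2 5 1 6]
After op 5 (out_shuffle): [0 5 3 1 4 6 2]
After op 6 (reverse): [2 6 4 1 3 5 0]
After op 7 (out_shuffle): [2 3 6 5 4 0 1]
After op 8 (out_shuffle): [2 4 3 0 6 1 5]
Position 4: card 6.

Answer: 6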